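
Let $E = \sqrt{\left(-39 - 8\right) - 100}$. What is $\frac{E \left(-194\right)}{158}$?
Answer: $- \frac{679 i \sqrt{3}}{79} \approx - 14.887 i$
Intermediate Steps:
$E = 7 i \sqrt{3}$ ($E = \sqrt{\left(-39 - 8\right) - 100} = \sqrt{-47 - 100} = \sqrt{-147} = 7 i \sqrt{3} \approx 12.124 i$)
$\frac{E \left(-194\right)}{158} = \frac{7 i \sqrt{3} \left(-194\right)}{158} = - 1358 i \sqrt{3} \cdot \frac{1}{158} = - \frac{679 i \sqrt{3}}{79}$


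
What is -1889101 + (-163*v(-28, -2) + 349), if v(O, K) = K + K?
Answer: -1888100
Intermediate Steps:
v(O, K) = 2*K
-1889101 + (-163*v(-28, -2) + 349) = -1889101 + (-326*(-2) + 349) = -1889101 + (-163*(-4) + 349) = -1889101 + (652 + 349) = -1889101 + 1001 = -1888100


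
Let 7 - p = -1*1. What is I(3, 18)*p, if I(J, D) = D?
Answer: 144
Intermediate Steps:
p = 8 (p = 7 - (-1) = 7 - 1*(-1) = 7 + 1 = 8)
I(3, 18)*p = 18*8 = 144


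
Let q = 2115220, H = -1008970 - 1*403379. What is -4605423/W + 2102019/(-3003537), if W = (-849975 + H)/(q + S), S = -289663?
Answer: 2805791002796760439/754997093332 ≈ 3.7163e+6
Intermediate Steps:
H = -1412349 (H = -1008970 - 403379 = -1412349)
W = -754108/608519 (W = (-849975 - 1412349)/(2115220 - 289663) = -2262324/1825557 = -2262324*1/1825557 = -754108/608519 ≈ -1.2393)
-4605423/W + 2102019/(-3003537) = -4605423/(-754108/608519) + 2102019/(-3003537) = -4605423*(-608519/754108) + 2102019*(-1/3003537) = 2802487398537/754108 - 700673/1001179 = 2805791002796760439/754997093332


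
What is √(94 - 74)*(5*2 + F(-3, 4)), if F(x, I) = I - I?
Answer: 20*√5 ≈ 44.721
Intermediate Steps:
F(x, I) = 0
√(94 - 74)*(5*2 + F(-3, 4)) = √(94 - 74)*(5*2 + 0) = √20*(10 + 0) = (2*√5)*10 = 20*√5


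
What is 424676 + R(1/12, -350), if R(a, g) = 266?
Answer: 424942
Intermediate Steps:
424676 + R(1/12, -350) = 424676 + 266 = 424942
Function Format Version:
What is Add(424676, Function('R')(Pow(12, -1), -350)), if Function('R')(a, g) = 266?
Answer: 424942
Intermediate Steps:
Add(424676, Function('R')(Pow(12, -1), -350)) = Add(424676, 266) = 424942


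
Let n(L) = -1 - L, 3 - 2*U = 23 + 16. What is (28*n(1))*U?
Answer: 1008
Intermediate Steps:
U = -18 (U = 3/2 - (23 + 16)/2 = 3/2 - ½*39 = 3/2 - 39/2 = -18)
(28*n(1))*U = (28*(-1 - 1*1))*(-18) = (28*(-1 - 1))*(-18) = (28*(-2))*(-18) = -56*(-18) = 1008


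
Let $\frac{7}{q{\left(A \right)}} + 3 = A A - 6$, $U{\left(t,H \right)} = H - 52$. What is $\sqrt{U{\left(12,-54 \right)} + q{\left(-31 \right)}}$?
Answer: $\frac{31 i \sqrt{510}}{68} \approx 10.295 i$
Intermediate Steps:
$U{\left(t,H \right)} = -52 + H$
$q{\left(A \right)} = \frac{7}{-9 + A^{2}}$ ($q{\left(A \right)} = \frac{7}{-3 + \left(A A - 6\right)} = \frac{7}{-3 + \left(A^{2} - 6\right)} = \frac{7}{-3 + \left(-6 + A^{2}\right)} = \frac{7}{-9 + A^{2}}$)
$\sqrt{U{\left(12,-54 \right)} + q{\left(-31 \right)}} = \sqrt{\left(-52 - 54\right) + \frac{7}{-9 + \left(-31\right)^{2}}} = \sqrt{-106 + \frac{7}{-9 + 961}} = \sqrt{-106 + \frac{7}{952}} = \sqrt{-106 + 7 \cdot \frac{1}{952}} = \sqrt{-106 + \frac{1}{136}} = \sqrt{- \frac{14415}{136}} = \frac{31 i \sqrt{510}}{68}$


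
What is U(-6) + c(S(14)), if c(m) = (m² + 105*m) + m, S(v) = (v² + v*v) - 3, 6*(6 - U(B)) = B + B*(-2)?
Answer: 192560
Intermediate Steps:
U(B) = 6 + B/6 (U(B) = 6 - (B + B*(-2))/6 = 6 - (B - 2*B)/6 = 6 - (-1)*B/6 = 6 + B/6)
S(v) = -3 + 2*v² (S(v) = (v² + v²) - 3 = 2*v² - 3 = -3 + 2*v²)
c(m) = m² + 106*m
U(-6) + c(S(14)) = (6 + (⅙)*(-6)) + (-3 + 2*14²)*(106 + (-3 + 2*14²)) = (6 - 1) + (-3 + 2*196)*(106 + (-3 + 2*196)) = 5 + (-3 + 392)*(106 + (-3 + 392)) = 5 + 389*(106 + 389) = 5 + 389*495 = 5 + 192555 = 192560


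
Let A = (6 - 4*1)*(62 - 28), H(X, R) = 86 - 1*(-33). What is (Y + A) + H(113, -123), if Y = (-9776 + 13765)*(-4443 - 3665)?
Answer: -32342625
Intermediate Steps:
H(X, R) = 119 (H(X, R) = 86 + 33 = 119)
Y = -32342812 (Y = 3989*(-8108) = -32342812)
A = 68 (A = (6 - 4)*34 = 2*34 = 68)
(Y + A) + H(113, -123) = (-32342812 + 68) + 119 = -32342744 + 119 = -32342625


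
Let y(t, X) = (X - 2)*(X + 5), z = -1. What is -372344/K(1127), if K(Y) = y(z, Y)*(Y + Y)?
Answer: -6649/51258375 ≈ -0.00012972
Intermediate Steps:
y(t, X) = (-2 + X)*(5 + X)
K(Y) = 2*Y*(-10 + Y**2 + 3*Y) (K(Y) = (-10 + Y**2 + 3*Y)*(Y + Y) = (-10 + Y**2 + 3*Y)*(2*Y) = 2*Y*(-10 + Y**2 + 3*Y))
-372344/K(1127) = -372344*1/(2254*(-10 + 1127**2 + 3*1127)) = -372344*1/(2254*(-10 + 1270129 + 3381)) = -372344/(2*1127*1273500) = -372344/2870469000 = -372344*1/2870469000 = -6649/51258375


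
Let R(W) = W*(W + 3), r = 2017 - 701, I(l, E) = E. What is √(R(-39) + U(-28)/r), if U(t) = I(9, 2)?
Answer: √607882114/658 ≈ 37.470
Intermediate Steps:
r = 1316
U(t) = 2
R(W) = W*(3 + W)
√(R(-39) + U(-28)/r) = √(-39*(3 - 39) + 2/1316) = √(-39*(-36) + 2*(1/1316)) = √(1404 + 1/658) = √(923833/658) = √607882114/658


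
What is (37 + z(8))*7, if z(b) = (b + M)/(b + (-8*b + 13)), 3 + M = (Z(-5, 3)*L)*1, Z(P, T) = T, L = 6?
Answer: 10976/43 ≈ 255.26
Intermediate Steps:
M = 15 (M = -3 + (3*6)*1 = -3 + 18*1 = -3 + 18 = 15)
z(b) = (15 + b)/(13 - 7*b) (z(b) = (b + 15)/(b + (-8*b + 13)) = (15 + b)/(b + (13 - 8*b)) = (15 + b)/(13 - 7*b))
(37 + z(8))*7 = (37 + (-15 - 1*8)/(-13 + 7*8))*7 = (37 + (-15 - 8)/(-13 + 56))*7 = (37 - 23/43)*7 = (1568/43)*7 = 10976/43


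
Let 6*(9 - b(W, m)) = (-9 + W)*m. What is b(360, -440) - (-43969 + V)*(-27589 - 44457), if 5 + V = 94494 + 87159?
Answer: 9919246983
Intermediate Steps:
b(W, m) = 9 - m*(-9 + W)/6 (b(W, m) = 9 - (-9 + W)*m/6 = 9 - m*(-9 + W)/6)
V = 181648 (V = -5 + (94494 + 87159) = -5 + 181653 = 181648)
b(360, -440) - (-43969 + V)*(-27589 - 44457) = (9 + (3/2)*(-440) - ⅙*360*(-440)) - (-43969 + 181648)*(-27589 - 44457) = (9 - 660 + 26400) - 137679*(-72046) = 25749 - 1*(-9919221234) = 25749 + 9919221234 = 9919246983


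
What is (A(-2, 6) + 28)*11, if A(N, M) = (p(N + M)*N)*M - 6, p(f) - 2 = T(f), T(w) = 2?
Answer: -286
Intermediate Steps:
p(f) = 4 (p(f) = 2 + 2 = 4)
A(N, M) = -6 + 4*M*N (A(N, M) = (4*N)*M - 6 = 4*M*N - 6 = -6 + 4*M*N)
(A(-2, 6) + 28)*11 = ((-6 + 4*6*(-2)) + 28)*11 = ((-6 - 48) + 28)*11 = (-54 + 28)*11 = -26*11 = -286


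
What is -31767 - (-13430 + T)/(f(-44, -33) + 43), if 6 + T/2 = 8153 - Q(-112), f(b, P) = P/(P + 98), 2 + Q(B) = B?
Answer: -43970717/1381 ≈ -31840.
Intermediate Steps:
Q(B) = -2 + B
f(b, P) = P/(98 + P)
T = 16522 (T = -12 + 2*(8153 - (-2 - 112)) = -12 + 2*(8153 - 1*(-114)) = -12 + 2*(8153 + 114) = -12 + 2*8267 = -12 + 16534 = 16522)
-31767 - (-13430 + T)/(f(-44, -33) + 43) = -31767 - (-13430 + 16522)/(-33/(98 - 33) + 43) = -31767 - 3092/(-33/65 + 43) = -31767 - 3092/2762/65 = -31767 - 3092*65/2762 = -31767 - 1*100490/1381 = -31767 - 100490/1381 = -43970717/1381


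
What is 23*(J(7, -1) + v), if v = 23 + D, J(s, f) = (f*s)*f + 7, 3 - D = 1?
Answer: 897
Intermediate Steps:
D = 2 (D = 3 - 1*1 = 3 - 1 = 2)
J(s, f) = 7 + s*f² (J(s, f) = s*f² + 7 = 7 + s*f²)
v = 25 (v = 23 + 2 = 25)
23*(J(7, -1) + v) = 23*((7 + 7*(-1)²) + 25) = 23*((7 + 7*1) + 25) = 23*((7 + 7) + 25) = 23*(14 + 25) = 23*39 = 897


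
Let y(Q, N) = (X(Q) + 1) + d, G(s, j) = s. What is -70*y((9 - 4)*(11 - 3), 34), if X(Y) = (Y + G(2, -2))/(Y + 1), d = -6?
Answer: 11410/41 ≈ 278.29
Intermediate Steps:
X(Y) = (2 + Y)/(1 + Y) (X(Y) = (Y + 2)/(Y + 1) = (2 + Y)/(1 + Y))
y(Q, N) = -5 + (2 + Q)/(1 + Q) (y(Q, N) = ((2 + Q)/(1 + Q) + 1) - 6 = (1 + (2 + Q)/(1 + Q)) - 6 = -5 + (2 + Q)/(1 + Q))
-70*y((9 - 4)*(11 - 3), 34) = -70*(-3 - 4*(9 - 4)*(11 - 3))/(1 + (9 - 4)*(11 - 3)) = -70*(-3 - 20*8)/(1 + 5*8) = -70*(-3 - 4*40)/(1 + 40) = -70*(-3 - 160)/41 = -70*(-163)/41 = -70*(-163/41) = 11410/41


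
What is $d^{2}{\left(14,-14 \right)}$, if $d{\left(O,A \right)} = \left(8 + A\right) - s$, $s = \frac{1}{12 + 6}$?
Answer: $\frac{11881}{324} \approx 36.67$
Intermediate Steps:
$s = \frac{1}{18} \approx 0.055556$
$d{\left(O,A \right)} = \frac{143}{18} + A$ ($d{\left(O,A \right)} = \left(8 + A\right) - \frac{1}{18} = \frac{143}{18} + A$)
$d^{2}{\left(14,-14 \right)} = \left(\frac{143}{18} - 14\right)^{2} = \left(- \frac{109}{18}\right)^{2} = \frac{11881}{324}$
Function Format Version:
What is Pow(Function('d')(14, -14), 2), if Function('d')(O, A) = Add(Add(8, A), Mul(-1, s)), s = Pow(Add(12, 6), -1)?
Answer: Rational(11881, 324) ≈ 36.670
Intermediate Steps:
s = Rational(1, 18) (s = Pow(18, -1) = Rational(1, 18) ≈ 0.055556)
Function('d')(O, A) = Add(Rational(143, 18), A) (Function('d')(O, A) = Add(Add(8, A), Mul(-1, Rational(1, 18))) = Add(Add(8, A), Rational(-1, 18)) = Add(Rational(143, 18), A))
Pow(Function('d')(14, -14), 2) = Pow(Add(Rational(143, 18), -14), 2) = Pow(Rational(-109, 18), 2) = Rational(11881, 324)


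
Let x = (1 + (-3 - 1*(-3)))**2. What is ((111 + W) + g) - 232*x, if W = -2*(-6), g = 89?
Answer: -20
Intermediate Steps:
x = 1 (x = (1 + (-3 + 3))**2 = (1 + 0)**2 = 1**2 = 1)
W = 12
((111 + W) + g) - 232*x = ((111 + 12) + 89) - 232*1 = (123 + 89) - 232 = 212 - 232 = -20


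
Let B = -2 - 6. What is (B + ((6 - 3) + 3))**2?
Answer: 4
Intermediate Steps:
B = -8
(B + ((6 - 3) + 3))**2 = (-8 + ((6 - 3) + 3))**2 = (-8 + (3 + 3))**2 = (-8 + 6)**2 = (-2)**2 = 4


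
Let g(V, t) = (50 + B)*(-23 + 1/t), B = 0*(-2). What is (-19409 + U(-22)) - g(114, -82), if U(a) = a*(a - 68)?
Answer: -667414/41 ≈ -16278.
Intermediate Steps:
B = 0
U(a) = a*(-68 + a)
g(V, t) = -1150 + 50/t (g(V, t) = (50 + 0)*(-23 + 1/t) = 50*(-23 + 1/t) = -1150 + 50/t)
(-19409 + U(-22)) - g(114, -82) = (-19409 - 22*(-68 - 22)) - (-1150 + 50/(-82)) = (-19409 - 22*(-90)) - (-1150 + 50*(-1/82)) = (-19409 + 1980) - (-1150 - 25/41) = -17429 - 1*(-47175/41) = -17429 + 47175/41 = -667414/41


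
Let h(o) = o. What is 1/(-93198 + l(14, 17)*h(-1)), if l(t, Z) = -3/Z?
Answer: -17/1584363 ≈ -1.0730e-5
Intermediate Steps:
1/(-93198 + l(14, 17)*h(-1)) = 1/(-93198 - 3/17*(-1)) = 1/(-93198 + 3/17) = 1/(-1584363/17) = -17/1584363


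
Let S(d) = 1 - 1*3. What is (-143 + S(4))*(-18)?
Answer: 2610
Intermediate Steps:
S(d) = -2 (S(d) = 1 - 3 = -2)
(-143 + S(4))*(-18) = (-143 - 2)*(-18) = -145*(-18) = 2610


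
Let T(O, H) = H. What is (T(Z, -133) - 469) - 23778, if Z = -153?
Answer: -24380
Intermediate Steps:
(T(Z, -133) - 469) - 23778 = (-133 - 469) - 23778 = -602 - 23778 = -24380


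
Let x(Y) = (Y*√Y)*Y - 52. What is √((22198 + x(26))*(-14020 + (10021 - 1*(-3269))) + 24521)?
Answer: √(-16142059 - 493480*√26) ≈ 4319.5*I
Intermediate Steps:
x(Y) = -52 + Y^(5/2) (x(Y) = Y^(3/2)*Y - 52 = Y^(5/2) - 52 = -52 + Y^(5/2))
√((22198 + x(26))*(-14020 + (10021 - 1*(-3269))) + 24521) = √((22198 + (-52 + 26^(5/2)))*(-14020 + (10021 - 1*(-3269))) + 24521) = √((22198 + (-52 + 676*√26))*(-14020 + (10021 + 3269)) + 24521) = √((22146 + 676*√26)*(-14020 + 13290) + 24521) = √((22146 + 676*√26)*(-730) + 24521) = √((-16166580 - 493480*√26) + 24521) = √(-16142059 - 493480*√26)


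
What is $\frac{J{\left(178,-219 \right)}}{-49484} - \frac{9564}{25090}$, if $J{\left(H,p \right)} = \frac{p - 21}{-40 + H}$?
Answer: $- \frac{1360511356}{3569466485} \approx -0.38115$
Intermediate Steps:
$J{\left(H,p \right)} = \frac{-21 + p}{-40 + H}$
$\frac{J{\left(178,-219 \right)}}{-49484} - \frac{9564}{25090} = \frac{\frac{1}{-40 + 178} \left(-21 - 219\right)}{-49484} - \frac{9564}{25090} = \frac{1}{138} \left(-240\right) \left(- \frac{1}{49484}\right) - \frac{4782}{12545} = \left(- \frac{40}{23}\right) \left(- \frac{1}{49484}\right) - \frac{4782}{12545} = \frac{10}{284533} - \frac{4782}{12545} = - \frac{1360511356}{3569466485}$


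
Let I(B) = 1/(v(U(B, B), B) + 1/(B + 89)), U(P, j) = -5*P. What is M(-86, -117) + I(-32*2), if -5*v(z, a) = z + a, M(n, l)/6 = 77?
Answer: 590873/1279 ≈ 461.98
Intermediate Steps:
M(n, l) = 462 (M(n, l) = 6*77 = 462)
v(z, a) = -a/5 - z/5 (v(z, a) = -(z + a)/5 = -(a + z)/5 = -a/5 - z/5)
I(B) = 1/(1/(89 + B) + 4*B/5) (I(B) = 1/((-B/5 - (-1)*B) + 1/(B + 89)) = 1/((-B/5 + B) + 1/(89 + B)) = 1/(4*B/5 + 1/(89 + B)) = 1/(1/(89 + B) + 4*B/5))
M(-86, -117) + I(-32*2) = 462 + 5*(89 - 32*2)/(5 + 4*(-32*2)**2 + 356*(-32*2)) = 462 + 5*(89 - 64)/(5 + 4*(-64)**2 + 356*(-64)) = 462 + 5*25/(5 + 4*4096 - 22784) = 462 + 5*25/(5 + 16384 - 22784) = 462 + 5*25/(-6395) = 462 + 5*(-1/6395)*25 = 462 - 25/1279 = 590873/1279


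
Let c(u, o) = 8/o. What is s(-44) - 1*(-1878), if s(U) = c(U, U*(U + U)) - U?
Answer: 930249/484 ≈ 1922.0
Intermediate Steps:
s(U) = -U + 4/U² (s(U) = 8/((U*(U + U))) - U = 8/((U*(2*U))) - U = 8/((2*U²)) - U = 8*(1/(2*U²)) - U = 4/U² - U = -U + 4/U²)
s(-44) - 1*(-1878) = (-1*(-44) + 4/(-44)²) - 1*(-1878) = (44 + 4*(1/1936)) + 1878 = (44 + 1/484) + 1878 = 21297/484 + 1878 = 930249/484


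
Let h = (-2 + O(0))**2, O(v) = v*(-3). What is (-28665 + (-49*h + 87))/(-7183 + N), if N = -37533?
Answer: 14387/22358 ≈ 0.64348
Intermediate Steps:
O(v) = -3*v
h = 4 (h = (-2 - 3*0)**2 = (-2 + 0)**2 = (-2)**2 = 4)
(-28665 + (-49*h + 87))/(-7183 + N) = (-28665 + (-49*4 + 87))/(-7183 - 37533) = (-28665 + (-196 + 87))/(-44716) = (-28665 - 109)*(-1/44716) = -28774*(-1/44716) = 14387/22358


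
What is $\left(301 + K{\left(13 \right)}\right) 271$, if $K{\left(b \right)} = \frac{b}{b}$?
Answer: $81842$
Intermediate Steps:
$K{\left(b \right)} = 1$
$\left(301 + K{\left(13 \right)}\right) 271 = \left(301 + 1\right) 271 = 302 \cdot 271 = 81842$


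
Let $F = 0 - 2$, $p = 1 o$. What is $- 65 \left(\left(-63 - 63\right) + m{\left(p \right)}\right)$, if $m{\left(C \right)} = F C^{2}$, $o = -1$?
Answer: $8320$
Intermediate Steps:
$p = -1$ ($p = 1 \left(-1\right) = -1$)
$F = -2$
$m{\left(C \right)} = - 2 C^{2}$
$- 65 \left(\left(-63 - 63\right) + m{\left(p \right)}\right) = - 65 \left(\left(-63 - 63\right) - 2 \left(-1\right)^{2}\right) = - 65 \left(-126 - 2\right) = \left(-65\right) \left(-128\right) = 8320$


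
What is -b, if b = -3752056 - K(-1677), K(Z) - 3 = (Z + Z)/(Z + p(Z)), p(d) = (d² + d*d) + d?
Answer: 6288450883/1676 ≈ 3.7521e+6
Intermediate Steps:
p(d) = d + 2*d² (p(d) = (d² + d²) + d = 2*d² + d = d + 2*d²)
K(Z) = 3 + 2*Z/(Z + Z*(1 + 2*Z)) (K(Z) = 3 + (Z + Z)/(Z + Z*(1 + 2*Z)) = 3 + (2*Z)/(Z + Z*(1 + 2*Z)) = 3 + 2*Z/(Z + Z*(1 + 2*Z)))
b = -6288450883/1676 (b = -3752056 - (4 + 3*(-1677))/(1 - 1677) = -3752056 - (4 - 5031)/(-1676) = -3752056 - (-1)*(-5027)/1676 = -3752056 - 1*5027/1676 = -3752056 - 5027/1676 = -6288450883/1676 ≈ -3.7521e+6)
-b = -1*(-6288450883/1676) = 6288450883/1676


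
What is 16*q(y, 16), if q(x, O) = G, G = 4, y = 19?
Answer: 64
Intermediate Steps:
q(x, O) = 4
16*q(y, 16) = 16*4 = 64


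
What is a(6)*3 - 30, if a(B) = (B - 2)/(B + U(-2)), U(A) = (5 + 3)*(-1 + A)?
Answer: -92/3 ≈ -30.667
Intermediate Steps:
U(A) = -8 + 8*A (U(A) = 8*(-1 + A) = -8 + 8*A)
a(B) = (-2 + B)/(-24 + B) (a(B) = (B - 2)/(B + (-8 + 8*(-2))) = (-2 + B)/(B + (-8 - 16)) = (-2 + B)/(B - 24) = (-2 + B)/(-24 + B))
a(6)*3 - 30 = ((-2 + 6)/(-24 + 6))*3 - 30 = (4/(-18))*3 - 30 = -1/18*4*3 - 30 = -2/9*3 - 30 = -2/3 - 30 = -92/3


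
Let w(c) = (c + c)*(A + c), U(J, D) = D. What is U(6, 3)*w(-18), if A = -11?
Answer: 3132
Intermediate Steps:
w(c) = 2*c*(-11 + c) (w(c) = (c + c)*(-11 + c) = (2*c)*(-11 + c) = 2*c*(-11 + c))
U(6, 3)*w(-18) = 3*(2*(-18)*(-11 - 18)) = 3*(2*(-18)*(-29)) = 3*1044 = 3132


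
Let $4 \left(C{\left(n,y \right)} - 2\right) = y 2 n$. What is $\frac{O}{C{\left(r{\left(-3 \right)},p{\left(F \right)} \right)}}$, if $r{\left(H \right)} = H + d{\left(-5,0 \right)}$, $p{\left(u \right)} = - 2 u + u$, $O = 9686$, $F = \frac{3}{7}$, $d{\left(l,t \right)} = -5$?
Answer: $\frac{33901}{13} \approx 2607.8$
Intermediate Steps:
$F = \frac{3}{7}$ ($F = 3 \cdot \frac{1}{7} = \frac{3}{7} \approx 0.42857$)
$p{\left(u \right)} = - u$
$r{\left(H \right)} = -5 + H$ ($r{\left(H \right)} = H - 5 = -5 + H$)
$C{\left(n,y \right)} = 2 + \frac{n y}{2}$ ($C{\left(n,y \right)} = 2 + \frac{y 2 n}{4} = 2 + \frac{2 y n}{4} = 2 + \frac{2 n y}{4} = 2 + \frac{n y}{2}$)
$\frac{O}{C{\left(r{\left(-3 \right)},p{\left(F \right)} \right)}} = \frac{9686}{2 + \frac{\left(-5 - 3\right) \left(\left(-1\right) \frac{3}{7}\right)}{2}} = \frac{9686}{2 + \frac{1}{2} \left(-8\right) \left(- \frac{3}{7}\right)} = \frac{9686}{2 + \frac{12}{7}} = \frac{9686}{\frac{26}{7}} = 9686 \cdot \frac{7}{26} = \frac{33901}{13}$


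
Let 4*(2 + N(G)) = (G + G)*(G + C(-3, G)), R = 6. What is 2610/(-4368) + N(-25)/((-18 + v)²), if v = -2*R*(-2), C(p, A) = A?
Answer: 109471/6552 ≈ 16.708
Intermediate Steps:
v = 24 (v = -2*6*(-2) = -12*(-2) = 24)
N(G) = -2 + G² (N(G) = -2 + ((G + G)*(G + G))/4 = -2 + ((2*G)*(2*G))/4 = -2 + (4*G²)/4 = -2 + G²)
2610/(-4368) + N(-25)/((-18 + v)²) = 2610/(-4368) + (-2 + (-25)²)/((-18 + 24)²) = 2610*(-1/4368) + (-2 + 625)/(6²) = -435/728 + 623/36 = 109471/6552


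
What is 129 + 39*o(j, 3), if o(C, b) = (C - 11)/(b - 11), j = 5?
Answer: 633/4 ≈ 158.25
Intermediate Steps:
o(C, b) = (-11 + C)/(-11 + b)
129 + 39*o(j, 3) = 129 + 39*((-11 + 5)/(-11 + 3)) = 129 + 39*(-6/(-8)) = 129 + 39*(-⅛*(-6)) = 129 + 39*(¾) = 129 + 117/4 = 633/4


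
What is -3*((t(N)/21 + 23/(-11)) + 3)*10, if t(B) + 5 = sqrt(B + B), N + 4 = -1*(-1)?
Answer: -1550/77 - 10*I*sqrt(6)/7 ≈ -20.13 - 3.4993*I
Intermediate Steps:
N = -3 (N = -4 - 1*(-1) = -4 + 1 = -3)
t(B) = -5 + sqrt(2)*sqrt(B) (t(B) = -5 + sqrt(B + B) = -5 + sqrt(2*B) = -5 + sqrt(2)*sqrt(B))
-3*((t(N)/21 + 23/(-11)) + 3)*10 = -3*(((-5 + sqrt(2)*sqrt(-3))/21 + 23/(-11)) + 3)*10 = -3*(((-5 + sqrt(2)*(I*sqrt(3)))*(1/21) + 23*(-1/11)) + 3)*10 = -3*(((-5 + I*sqrt(6))*(1/21) - 23/11) + 3)*10 = -3*(((-5/21 + I*sqrt(6)/21) - 23/11) + 3)*10 = -3*((-538/231 + I*sqrt(6)/21) + 3)*10 = -3*(155/231 + I*sqrt(6)/21)*10 = -3*(1550/231 + 10*I*sqrt(6)/21) = -1550/77 - 10*I*sqrt(6)/7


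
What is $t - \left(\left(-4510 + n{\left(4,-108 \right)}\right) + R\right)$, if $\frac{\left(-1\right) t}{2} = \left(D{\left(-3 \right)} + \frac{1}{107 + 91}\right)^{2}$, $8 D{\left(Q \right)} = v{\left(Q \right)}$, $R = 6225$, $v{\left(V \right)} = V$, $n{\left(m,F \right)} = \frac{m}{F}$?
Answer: $- \frac{537953113}{313632} \approx -1715.2$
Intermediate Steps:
$D{\left(Q \right)} = \frac{Q}{8}$
$t = - \frac{85849}{313632}$ ($t = - 2 \left(\frac{1}{8} \left(-3\right) + \frac{1}{107 + 91}\right)^{2} = - 2 \left(- \frac{3}{8} + \frac{1}{198}\right)^{2} = - 2 \left(- \frac{293}{792}\right)^{2} = \left(-2\right) \frac{85849}{627264} = - \frac{85849}{313632} \approx -0.27373$)
$t - \left(\left(-4510 + n{\left(4,-108 \right)}\right) + R\right) = - \frac{85849}{313632} - \left(\left(-4510 + \frac{4}{-108}\right) + 6225\right) = - \frac{85849}{313632} - \left(\left(-4510 + 4 \left(- \frac{1}{108}\right)\right) + 6225\right) = - \frac{85849}{313632} - \left(\left(-4510 - \frac{1}{27}\right) + 6225\right) = - \frac{85849}{313632} - \left(- \frac{121771}{27} + 6225\right) = - \frac{85849}{313632} - \frac{46304}{27} = - \frac{537953113}{313632}$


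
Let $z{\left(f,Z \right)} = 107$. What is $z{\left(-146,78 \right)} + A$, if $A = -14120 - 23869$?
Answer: $-37882$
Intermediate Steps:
$A = -37989$ ($A = -14120 - 23869 = -37989$)
$z{\left(-146,78 \right)} + A = 107 - 37989 = -37882$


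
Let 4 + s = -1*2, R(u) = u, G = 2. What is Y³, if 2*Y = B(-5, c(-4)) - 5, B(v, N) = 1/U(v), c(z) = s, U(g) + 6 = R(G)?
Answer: -9261/512 ≈ -18.088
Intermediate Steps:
U(g) = -4 (U(g) = -6 + 2 = -4)
s = -6 (s = -4 - 1*2 = -4 - 2 = -6)
c(z) = -6
B(v, N) = -¼ (B(v, N) = 1/(-4) = -¼)
Y = -21/8 (Y = (-¼ - 5)/2 = (½)*(-21/4) = -21/8 ≈ -2.6250)
Y³ = (-21/8)³ = -9261/512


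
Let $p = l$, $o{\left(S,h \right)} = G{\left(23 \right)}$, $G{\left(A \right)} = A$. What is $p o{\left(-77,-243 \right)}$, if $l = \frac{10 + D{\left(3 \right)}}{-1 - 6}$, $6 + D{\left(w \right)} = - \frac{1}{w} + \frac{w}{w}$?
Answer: $- \frac{46}{3} \approx -15.333$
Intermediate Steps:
$D{\left(w \right)} = -5 - \frac{1}{w}$ ($D{\left(w \right)} = -6 - \left(\frac{1}{w} - \frac{w}{w}\right) = -6 + \left(- \frac{1}{w} + 1\right) = -6 + \left(1 - \frac{1}{w}\right) = -5 - \frac{1}{w}$)
$o{\left(S,h \right)} = 23$
$l = - \frac{2}{3}$ ($l = \frac{10 - \frac{16}{3}}{-1 - 6} = \frac{10 - \frac{16}{3}}{-7} = \left(10 - \frac{16}{3}\right) \left(- \frac{1}{7}\right) = \frac{14}{3} \left(- \frac{1}{7}\right) = - \frac{2}{3} \approx -0.66667$)
$p = - \frac{2}{3} \approx -0.66667$
$p o{\left(-77,-243 \right)} = \left(- \frac{2}{3}\right) 23 = - \frac{46}{3}$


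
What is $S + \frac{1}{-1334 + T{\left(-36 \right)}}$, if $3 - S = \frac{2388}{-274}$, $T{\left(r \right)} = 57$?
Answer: $\frac{2049448}{174949} \approx 11.715$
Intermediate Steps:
$S = \frac{1605}{137}$ ($S = 3 - \frac{2388}{-274} = 3 - 2388 \left(- \frac{1}{274}\right) = 3 - - \frac{1194}{137} = 3 + \frac{1194}{137} = \frac{1605}{137} \approx 11.715$)
$S + \frac{1}{-1334 + T{\left(-36 \right)}} = \frac{1605}{137} + \frac{1}{-1334 + 57} = \frac{1605}{137} + \frac{1}{-1277} = \frac{1605}{137} - \frac{1}{1277} = \frac{2049448}{174949}$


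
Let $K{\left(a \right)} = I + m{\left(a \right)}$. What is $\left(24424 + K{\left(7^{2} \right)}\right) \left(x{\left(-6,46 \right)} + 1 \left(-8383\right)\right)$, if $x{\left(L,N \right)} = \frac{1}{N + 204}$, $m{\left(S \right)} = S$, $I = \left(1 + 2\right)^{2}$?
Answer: $- \frac{25654063509}{125} \approx -2.0523 \cdot 10^{8}$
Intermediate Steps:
$I = 9$ ($I = 3^{2} = 9$)
$x{\left(L,N \right)} = \frac{1}{204 + N}$
$K{\left(a \right)} = 9 + a$
$\left(24424 + K{\left(7^{2} \right)}\right) \left(x{\left(-6,46 \right)} + 1 \left(-8383\right)\right) = \left(24424 + \left(9 + 7^{2}\right)\right) \left(\frac{1}{204 + 46} + 1 \left(-8383\right)\right) = \left(24424 + \left(9 + 49\right)\right) \left(\frac{1}{250} - 8383\right) = \left(24424 + 58\right) \left(\frac{1}{250} - 8383\right) = 24482 \left(- \frac{2095749}{250}\right) = - \frac{25654063509}{125}$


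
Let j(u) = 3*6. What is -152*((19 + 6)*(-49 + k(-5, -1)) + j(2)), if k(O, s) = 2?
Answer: 175864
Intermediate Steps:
j(u) = 18
-152*((19 + 6)*(-49 + k(-5, -1)) + j(2)) = -152*((19 + 6)*(-49 + 2) + 18) = -152*(25*(-47) + 18) = -152*(-1175 + 18) = -152*(-1157) = 175864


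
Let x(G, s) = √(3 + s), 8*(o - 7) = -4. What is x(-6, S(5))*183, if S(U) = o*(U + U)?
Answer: 366*√17 ≈ 1509.1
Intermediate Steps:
o = 13/2 (o = 7 + (⅛)*(-4) = 7 - ½ = 13/2 ≈ 6.5000)
S(U) = 13*U (S(U) = 13*(U + U)/2 = 13*(2*U)/2 = 13*U)
x(-6, S(5))*183 = √(3 + 13*5)*183 = √(3 + 65)*183 = √68*183 = (2*√17)*183 = 366*√17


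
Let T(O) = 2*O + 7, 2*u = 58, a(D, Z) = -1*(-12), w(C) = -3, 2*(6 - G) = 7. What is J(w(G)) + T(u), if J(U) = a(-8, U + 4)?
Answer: 77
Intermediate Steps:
G = 5/2 (G = 6 - ½*7 = 6 - 7/2 = 5/2 ≈ 2.5000)
a(D, Z) = 12
u = 29 (u = (½)*58 = 29)
J(U) = 12
T(O) = 7 + 2*O
J(w(G)) + T(u) = 12 + (7 + 2*29) = 12 + (7 + 58) = 12 + 65 = 77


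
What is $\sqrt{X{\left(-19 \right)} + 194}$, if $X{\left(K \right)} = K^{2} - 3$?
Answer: $2 \sqrt{138} \approx 23.495$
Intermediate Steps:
$X{\left(K \right)} = -3 + K^{2}$ ($X{\left(K \right)} = K^{2} - 3 = -3 + K^{2}$)
$\sqrt{X{\left(-19 \right)} + 194} = \sqrt{\left(-3 + \left(-19\right)^{2}\right) + 194} = \sqrt{\left(-3 + 361\right) + 194} = \sqrt{358 + 194} = \sqrt{552} = 2 \sqrt{138}$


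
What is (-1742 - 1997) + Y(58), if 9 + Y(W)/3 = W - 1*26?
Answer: -3670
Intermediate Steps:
Y(W) = -105 + 3*W (Y(W) = -27 + 3*(W - 1*26) = -27 + 3*(W - 26) = -27 + 3*(-26 + W) = -27 + (-78 + 3*W) = -105 + 3*W)
(-1742 - 1997) + Y(58) = (-1742 - 1997) + (-105 + 3*58) = -3739 + (-105 + 174) = -3739 + 69 = -3670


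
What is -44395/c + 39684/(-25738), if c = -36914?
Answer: -161128333/475046266 ≈ -0.33918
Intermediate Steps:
-44395/c + 39684/(-25738) = -44395/(-36914) + 39684/(-25738) = -44395*(-1/36914) + 39684*(-1/25738) = 44395/36914 - 19842/12869 = -161128333/475046266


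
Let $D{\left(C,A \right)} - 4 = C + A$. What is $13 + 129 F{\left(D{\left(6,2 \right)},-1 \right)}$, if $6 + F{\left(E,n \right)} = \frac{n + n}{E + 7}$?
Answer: $- \frac{14717}{19} \approx -774.58$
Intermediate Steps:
$D{\left(C,A \right)} = 4 + A + C$ ($D{\left(C,A \right)} = 4 + \left(C + A\right) = 4 + \left(A + C\right) = 4 + A + C$)
$F{\left(E,n \right)} = -6 + \frac{2 n}{7 + E}$ ($F{\left(E,n \right)} = -6 + \frac{n + n}{E + 7} = -6 + \frac{2 n}{7 + E}$)
$13 + 129 F{\left(D{\left(6,2 \right)},-1 \right)} = 13 + 129 \frac{2 \left(-21 - 1 - 3 \left(4 + 2 + 6\right)\right)}{7 + \left(4 + 2 + 6\right)} = 13 + 129 \frac{2 \left(-21 - 1 - 36\right)}{7 + 12} = 13 + 129 \frac{2 \left(-21 - 1 - 36\right)}{19} = 13 + 129 \cdot 2 \cdot \frac{1}{19} \left(-58\right) = 13 + 129 \left(- \frac{116}{19}\right) = 13 - \frac{14964}{19} = - \frac{14717}{19}$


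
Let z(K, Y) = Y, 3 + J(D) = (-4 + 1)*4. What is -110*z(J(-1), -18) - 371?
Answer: 1609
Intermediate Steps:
J(D) = -15 (J(D) = -3 + (-4 + 1)*4 = -3 - 3*4 = -3 - 12 = -15)
-110*z(J(-1), -18) - 371 = -110*(-18) - 371 = 1980 - 371 = 1609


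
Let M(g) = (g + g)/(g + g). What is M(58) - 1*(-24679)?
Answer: 24680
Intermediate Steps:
M(g) = 1 (M(g) = (2*g)/((2*g)) = (1/(2*g))*(2*g) = 1)
M(58) - 1*(-24679) = 1 - 1*(-24679) = 1 + 24679 = 24680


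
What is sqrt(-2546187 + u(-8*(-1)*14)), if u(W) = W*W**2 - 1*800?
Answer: I*sqrt(1142059) ≈ 1068.7*I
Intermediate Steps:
u(W) = -800 + W**3 (u(W) = W**3 - 800 = -800 + W**3)
sqrt(-2546187 + u(-8*(-1)*14)) = sqrt(-2546187 + (-800 + (-8*(-1)*14)**3)) = sqrt(-2546187 + (-800 + (8*14)**3)) = sqrt(-2546187 + (-800 + 112**3)) = sqrt(-2546187 + (-800 + 1404928)) = sqrt(-2546187 + 1404128) = sqrt(-1142059) = I*sqrt(1142059)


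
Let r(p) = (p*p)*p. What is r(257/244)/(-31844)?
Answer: -16974593/462590909696 ≈ -3.6695e-5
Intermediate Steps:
r(p) = p³ (r(p) = p²*p = p³)
r(257/244)/(-31844) = (257/244)³/(-31844) = (257*(1/244))³*(-1/31844) = (257/244)³*(-1/31844) = (16974593/14526784)*(-1/31844) = -16974593/462590909696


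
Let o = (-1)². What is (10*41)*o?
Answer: 410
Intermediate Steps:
o = 1
(10*41)*o = (10*41)*1 = 410*1 = 410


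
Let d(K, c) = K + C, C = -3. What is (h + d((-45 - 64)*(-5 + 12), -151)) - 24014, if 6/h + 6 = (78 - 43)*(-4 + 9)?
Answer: -4187814/169 ≈ -24780.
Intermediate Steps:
h = 6/169 (h = 6/(-6 + (78 - 43)*(-4 + 9)) = 6/(-6 + 35*5) = 6/(-6 + 175) = 6/169 ≈ 0.035503)
d(K, c) = -3 + K (d(K, c) = K - 3 = -3 + K)
(h + d((-45 - 64)*(-5 + 12), -151)) - 24014 = (6/169 + (-3 + (-45 - 64)*(-5 + 12))) - 24014 = (6/169 + (-3 - 109*7)) - 24014 = (6/169 + (-3 - 763)) - 24014 = (6/169 - 766) - 24014 = -129448/169 - 24014 = -4187814/169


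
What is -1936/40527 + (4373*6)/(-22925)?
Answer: -1107730226/929081475 ≈ -1.1923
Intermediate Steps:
-1936/40527 + (4373*6)/(-22925) = -1936*1/40527 + 26238*(-1/22925) = -1936/40527 - 26238/22925 = -1107730226/929081475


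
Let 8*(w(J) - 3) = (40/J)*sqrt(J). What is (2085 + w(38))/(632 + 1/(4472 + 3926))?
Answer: 5845008/1769179 + 1105*sqrt(38)/5307537 ≈ 3.3051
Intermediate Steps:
w(J) = 3 + 5/sqrt(J) (w(J) = 3 + ((40/J)*sqrt(J))/8 = 3 + (40/sqrt(J))/8 = 3 + 5/sqrt(J))
(2085 + w(38))/(632 + 1/(4472 + 3926)) = (2085 + (3 + 5/sqrt(38)))/(632 + 1/(4472 + 3926)) = (2085 + (3 + 5*(sqrt(38)/38)))/(632 + 1/8398) = (2085 + (3 + 5*sqrt(38)/38))/(632 + 1/8398) = (2088 + 5*sqrt(38)/38)/(5307537/8398) = (2088 + 5*sqrt(38)/38)*(8398/5307537) = 5845008/1769179 + 1105*sqrt(38)/5307537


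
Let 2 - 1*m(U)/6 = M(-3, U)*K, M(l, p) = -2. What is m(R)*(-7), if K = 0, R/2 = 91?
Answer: -84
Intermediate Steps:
R = 182 (R = 2*91 = 182)
m(U) = 12 (m(U) = 12 - (-12)*0 = 12 - 6*0 = 12 + 0 = 12)
m(R)*(-7) = 12*(-7) = -84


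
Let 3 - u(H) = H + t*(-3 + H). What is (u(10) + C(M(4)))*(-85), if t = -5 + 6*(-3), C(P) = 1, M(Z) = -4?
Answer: -13175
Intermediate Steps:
t = -23 (t = -5 - 18 = -23)
u(H) = -66 + 22*H (u(H) = 3 - (H - 23*(-3 + H)) = 3 - (H + (69 - 23*H)) = 3 - (69 - 22*H) = 3 + (-69 + 22*H) = -66 + 22*H)
(u(10) + C(M(4)))*(-85) = ((-66 + 22*10) + 1)*(-85) = ((-66 + 220) + 1)*(-85) = (154 + 1)*(-85) = 155*(-85) = -13175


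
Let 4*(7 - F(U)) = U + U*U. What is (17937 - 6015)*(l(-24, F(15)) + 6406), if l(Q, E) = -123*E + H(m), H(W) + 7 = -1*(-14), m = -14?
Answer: 154175304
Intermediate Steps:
F(U) = 7 - U/4 - U**2/4 (F(U) = 7 - (U + U*U)/4 = 7 - (U + U**2)/4 = 7 + (-U/4 - U**2/4) = 7 - U/4 - U**2/4)
H(W) = 7 (H(W) = -7 - 1*(-14) = -7 + 14 = 7)
l(Q, E) = 7 - 123*E (l(Q, E) = -123*E + 7 = 7 - 123*E)
(17937 - 6015)*(l(-24, F(15)) + 6406) = (17937 - 6015)*((7 - 123*(7 - 1/4*15 - 1/4*15**2)) + 6406) = 11922*((7 - 123*(7 - 15/4 - 1/4*225)) + 6406) = 11922*((7 - 123*(7 - 15/4 - 225/4)) + 6406) = 11922*((7 - 123*(-53)) + 6406) = 11922*((7 + 6519) + 6406) = 11922*(6526 + 6406) = 11922*12932 = 154175304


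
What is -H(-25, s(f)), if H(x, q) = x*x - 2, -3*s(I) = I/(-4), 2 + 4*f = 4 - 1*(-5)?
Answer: -623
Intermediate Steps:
f = 7/4 (f = -½ + (4 - 1*(-5))/4 = -½ + (4 + 5)/4 = -½ + (¼)*9 = -½ + 9/4 = 7/4 ≈ 1.7500)
s(I) = I/12 (s(I) = -I/(3*(-4)) = -I*(-1)/(3*4) = -(-1)*I/12 = I/12)
H(x, q) = -2 + x² (H(x, q) = x² - 2 = -2 + x²)
-H(-25, s(f)) = -(-2 + (-25)²) = -(-2 + 625) = -1*623 = -623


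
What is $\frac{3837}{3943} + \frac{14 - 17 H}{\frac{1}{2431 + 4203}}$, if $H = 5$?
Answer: $- \frac{1857204365}{3943} \approx -4.7101 \cdot 10^{5}$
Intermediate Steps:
$\frac{3837}{3943} + \frac{14 - 17 H}{\frac{1}{2431 + 4203}} = \frac{3837}{3943} + \frac{14 - 85}{\frac{1}{2431 + 4203}} = 3837 \cdot \frac{1}{3943} + \frac{14 - 85}{\frac{1}{6634}} = \frac{3837}{3943} - 71 \frac{1}{\frac{1}{6634}} = \frac{3837}{3943} - 471014 = - \frac{1857204365}{3943}$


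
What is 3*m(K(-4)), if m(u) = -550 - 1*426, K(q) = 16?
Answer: -2928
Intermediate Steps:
m(u) = -976 (m(u) = -550 - 426 = -976)
3*m(K(-4)) = 3*(-976) = -2928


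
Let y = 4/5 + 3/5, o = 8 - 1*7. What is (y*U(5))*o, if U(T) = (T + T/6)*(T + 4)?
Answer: 147/2 ≈ 73.500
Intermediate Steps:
U(T) = 7*T*(4 + T)/6 (U(T) = (T + T*(⅙))*(4 + T) = (T + T/6)*(4 + T) = (7*T/6)*(4 + T) = 7*T*(4 + T)/6)
o = 1 (o = 8 - 7 = 1)
y = 7/5 (y = 4*(⅕) + 3*(⅕) = ⅘ + ⅗ = 7/5 ≈ 1.4000)
(y*U(5))*o = (7*((7/6)*5*(4 + 5))/5)*1 = (7*((7/6)*5*9)/5)*1 = ((7/5)*(105/2))*1 = (147/2)*1 = 147/2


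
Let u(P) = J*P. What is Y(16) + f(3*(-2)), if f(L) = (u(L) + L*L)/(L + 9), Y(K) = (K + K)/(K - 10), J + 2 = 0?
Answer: 64/3 ≈ 21.333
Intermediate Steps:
J = -2 (J = -2 + 0 = -2)
Y(K) = 2*K/(-10 + K) (Y(K) = (2*K)/(-10 + K) = 2*K/(-10 + K))
u(P) = -2*P
f(L) = (L² - 2*L)/(9 + L) (f(L) = (-2*L + L*L)/(L + 9) = (-2*L + L²)/(9 + L) = (L² - 2*L)/(9 + L))
Y(16) + f(3*(-2)) = 2*16/(-10 + 16) + (3*(-2))*(-2 + 3*(-2))/(9 + 3*(-2)) = 2*16/6 - 6*(-2 - 6)/(9 - 6) = 2*16*(⅙) - 6*(-8)/3 = 16/3 - 6*⅓*(-8) = 16/3 + 16 = 64/3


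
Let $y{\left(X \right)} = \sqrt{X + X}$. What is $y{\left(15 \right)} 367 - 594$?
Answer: $-594 + 367 \sqrt{30} \approx 1416.1$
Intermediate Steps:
$y{\left(X \right)} = \sqrt{2} \sqrt{X}$ ($y{\left(X \right)} = \sqrt{2 X} = \sqrt{2} \sqrt{X}$)
$y{\left(15 \right)} 367 - 594 = \sqrt{2} \sqrt{15} \cdot 367 - 594 = \sqrt{30} \cdot 367 - 594 = 367 \sqrt{30} - 594 = -594 + 367 \sqrt{30}$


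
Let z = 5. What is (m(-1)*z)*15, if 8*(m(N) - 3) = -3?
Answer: 1575/8 ≈ 196.88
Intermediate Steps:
m(N) = 21/8 (m(N) = 3 + (⅛)*(-3) = 3 - 3/8 = 21/8)
(m(-1)*z)*15 = ((21/8)*5)*15 = (105/8)*15 = 1575/8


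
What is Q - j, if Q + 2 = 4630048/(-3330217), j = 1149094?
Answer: -3826743663880/3330217 ≈ -1.1491e+6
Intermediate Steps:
Q = -11290482/3330217 (Q = -2 + 4630048/(-3330217) = -2 + 4630048*(-1/3330217) = -2 - 4630048/3330217 = -11290482/3330217 ≈ -3.3903)
Q - j = -11290482/3330217 - 1*1149094 = -11290482/3330217 - 1149094 = -3826743663880/3330217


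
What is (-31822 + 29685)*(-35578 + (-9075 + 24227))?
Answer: 43650362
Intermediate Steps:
(-31822 + 29685)*(-35578 + (-9075 + 24227)) = -2137*(-35578 + 15152) = -2137*(-20426) = 43650362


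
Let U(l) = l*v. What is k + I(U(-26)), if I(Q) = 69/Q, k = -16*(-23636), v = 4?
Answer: 39330235/104 ≈ 3.7818e+5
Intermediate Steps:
U(l) = 4*l (U(l) = l*4 = 4*l)
k = 378176
k + I(U(-26)) = 378176 + 69/((4*(-26))) = 378176 + 69/(-104) = 378176 + 69*(-1/104) = 378176 - 69/104 = 39330235/104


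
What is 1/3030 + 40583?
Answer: 122966491/3030 ≈ 40583.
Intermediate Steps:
1/3030 + 40583 = 122966491/3030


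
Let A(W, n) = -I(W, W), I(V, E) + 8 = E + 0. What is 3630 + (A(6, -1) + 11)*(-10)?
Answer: 3500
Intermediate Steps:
I(V, E) = -8 + E (I(V, E) = -8 + (E + 0) = -8 + E)
A(W, n) = 8 - W (A(W, n) = -(-8 + W) = 8 - W)
3630 + (A(6, -1) + 11)*(-10) = 3630 + ((8 - 1*6) + 11)*(-10) = 3630 + ((8 - 6) + 11)*(-10) = 3630 + (2 + 11)*(-10) = 3630 + 13*(-10) = 3630 - 130 = 3500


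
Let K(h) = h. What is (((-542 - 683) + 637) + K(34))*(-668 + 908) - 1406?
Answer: -134366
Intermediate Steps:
(((-542 - 683) + 637) + K(34))*(-668 + 908) - 1406 = (((-542 - 683) + 637) + 34)*(-668 + 908) - 1406 = ((-1225 + 637) + 34)*240 - 1406 = (-588 + 34)*240 - 1406 = -554*240 - 1406 = -132960 - 1406 = -134366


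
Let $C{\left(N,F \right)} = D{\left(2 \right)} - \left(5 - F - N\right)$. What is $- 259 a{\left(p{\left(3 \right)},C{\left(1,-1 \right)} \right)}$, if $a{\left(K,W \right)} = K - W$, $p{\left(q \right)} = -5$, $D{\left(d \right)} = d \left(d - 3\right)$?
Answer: $-518$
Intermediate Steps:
$D{\left(d \right)} = d \left(-3 + d\right)$
$C{\left(N,F \right)} = -7 + F + N$ ($C{\left(N,F \right)} = 2 \left(-3 + 2\right) - \left(5 - F - N\right) = 2 \left(-1\right) - \left(5 - F - N\right) = -2 + \left(-5 + F + N\right) = -7 + F + N$)
$- 259 a{\left(p{\left(3 \right)},C{\left(1,-1 \right)} \right)} = - 259 \left(-5 - \left(-7 - 1 + 1\right)\right) = - 259 \left(-5 - -7\right) = - 259 \left(-5 + 7\right) = \left(-259\right) 2 = -518$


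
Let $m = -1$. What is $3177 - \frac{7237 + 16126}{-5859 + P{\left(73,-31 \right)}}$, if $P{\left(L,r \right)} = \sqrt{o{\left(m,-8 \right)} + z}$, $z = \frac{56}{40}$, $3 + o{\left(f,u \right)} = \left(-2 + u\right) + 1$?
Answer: $\frac{545982977151}{171639458} + \frac{23363 i \sqrt{265}}{171639458} \approx 3181.0 + 0.0022158 i$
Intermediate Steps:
$o{\left(f,u \right)} = -4 + u$ ($o{\left(f,u \right)} = -3 + \left(\left(-2 + u\right) + 1\right) = -3 + \left(-1 + u\right) = -4 + u$)
$z = \frac{7}{5}$ ($z = 56 \cdot \frac{1}{40} = \frac{7}{5} \approx 1.4$)
$P{\left(L,r \right)} = \frac{i \sqrt{265}}{5}$ ($P{\left(L,r \right)} = \sqrt{\left(-4 - 8\right) + \frac{7}{5}} = \sqrt{-12 + \frac{7}{5}} = \sqrt{- \frac{53}{5}} = \frac{i \sqrt{265}}{5}$)
$3177 - \frac{7237 + 16126}{-5859 + P{\left(73,-31 \right)}} = 3177 - \frac{7237 + 16126}{-5859 + \frac{i \sqrt{265}}{5}} = 3177 - \frac{23363}{-5859 + \frac{i \sqrt{265}}{5}}$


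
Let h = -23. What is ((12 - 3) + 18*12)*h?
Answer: -5175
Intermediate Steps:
((12 - 3) + 18*12)*h = ((12 - 3) + 18*12)*(-23) = (9 + 216)*(-23) = 225*(-23) = -5175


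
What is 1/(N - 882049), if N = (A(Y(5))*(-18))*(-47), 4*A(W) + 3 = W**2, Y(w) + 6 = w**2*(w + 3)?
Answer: 2/14154661 ≈ 1.4130e-7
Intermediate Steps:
Y(w) = -6 + w**2*(3 + w) (Y(w) = -6 + w**2*(w + 3) = -6 + w**2*(3 + w))
A(W) = -3/4 + W**2/4
N = 15918759/2 (N = ((-3/4 + (-6 + 5**3 + 3*5**2)**2/4)*(-18))*(-47) = ((-3/4 + (-6 + 125 + 3*25)**2/4)*(-18))*(-47) = ((-3/4 + (-6 + 125 + 75)**2/4)*(-18))*(-47) = ((-3/4 + (1/4)*194**2)*(-18))*(-47) = ((-3/4 + (1/4)*37636)*(-18))*(-47) = ((-3/4 + 9409)*(-18))*(-47) = ((37633/4)*(-18))*(-47) = -338697/2*(-47) = 15918759/2 ≈ 7.9594e+6)
1/(N - 882049) = 1/(15918759/2 - 882049) = 1/(14154661/2) = 2/14154661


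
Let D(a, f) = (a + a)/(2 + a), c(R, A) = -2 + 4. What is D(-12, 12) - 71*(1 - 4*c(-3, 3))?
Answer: 2497/5 ≈ 499.40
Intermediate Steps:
c(R, A) = 2
D(a, f) = 2*a/(2 + a) (D(a, f) = (2*a)/(2 + a) = 2*a/(2 + a))
D(-12, 12) - 71*(1 - 4*c(-3, 3)) = 2*(-12)/(2 - 12) - 71*(1 - 4*2) = 2*(-12)/(-10) - 71*(1 - 8) = 2*(-12)*(-⅒) - 71*(-7) = 12/5 + 497 = 2497/5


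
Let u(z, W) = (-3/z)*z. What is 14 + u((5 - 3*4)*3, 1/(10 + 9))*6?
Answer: -4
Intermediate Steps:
u(z, W) = -3
14 + u((5 - 3*4)*3, 1/(10 + 9))*6 = 14 - 3*6 = 14 - 18 = -4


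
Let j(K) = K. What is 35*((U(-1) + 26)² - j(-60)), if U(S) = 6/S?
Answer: 16100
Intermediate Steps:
35*((U(-1) + 26)² - j(-60)) = 35*((6/(-1) + 26)² - 1*(-60)) = 35*((6*(-1) + 26)² + 60) = 35*((-6 + 26)² + 60) = 35*(20² + 60) = 35*(400 + 60) = 35*460 = 16100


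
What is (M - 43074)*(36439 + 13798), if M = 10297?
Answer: -1646618149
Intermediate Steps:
(M - 43074)*(36439 + 13798) = (10297 - 43074)*(36439 + 13798) = -32777*50237 = -1646618149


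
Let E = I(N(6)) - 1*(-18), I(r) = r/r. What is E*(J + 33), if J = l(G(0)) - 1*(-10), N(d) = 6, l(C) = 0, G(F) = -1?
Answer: 817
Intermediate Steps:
I(r) = 1
J = 10 (J = 0 - 1*(-10) = 0 + 10 = 10)
E = 19 (E = 1 - 1*(-18) = 1 + 18 = 19)
E*(J + 33) = 19*(10 + 33) = 19*43 = 817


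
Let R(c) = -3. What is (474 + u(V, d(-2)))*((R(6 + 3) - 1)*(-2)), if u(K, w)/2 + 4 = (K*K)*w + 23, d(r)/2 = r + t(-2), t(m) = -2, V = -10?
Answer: -8704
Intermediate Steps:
d(r) = -4 + 2*r (d(r) = 2*(r - 2) = 2*(-2 + r) = -4 + 2*r)
u(K, w) = 38 + 2*w*K**2 (u(K, w) = -8 + 2*((K*K)*w + 23) = -8 + 2*(K**2*w + 23) = -8 + 2*(w*K**2 + 23) = -8 + 2*(23 + w*K**2) = -8 + (46 + 2*w*K**2) = 38 + 2*w*K**2)
(474 + u(V, d(-2)))*((R(6 + 3) - 1)*(-2)) = (474 + (38 + 2*(-4 + 2*(-2))*(-10)**2))*((-3 - 1)*(-2)) = (474 + (38 + 2*(-4 - 4)*100))*(-4*(-2)) = (474 + (38 + 2*(-8)*100))*8 = (474 + (38 - 1600))*8 = (474 - 1562)*8 = -1088*8 = -8704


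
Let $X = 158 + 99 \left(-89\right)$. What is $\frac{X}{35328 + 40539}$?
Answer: $- \frac{8653}{75867} \approx -0.11405$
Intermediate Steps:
$X = -8653$ ($X = 158 - 8811 = -8653$)
$\frac{X}{35328 + 40539} = - \frac{8653}{35328 + 40539} = - \frac{8653}{75867}$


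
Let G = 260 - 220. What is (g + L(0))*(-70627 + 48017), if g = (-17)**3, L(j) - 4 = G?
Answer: 110088090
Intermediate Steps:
G = 40
L(j) = 44 (L(j) = 4 + 40 = 44)
g = -4913
(g + L(0))*(-70627 + 48017) = (-4913 + 44)*(-70627 + 48017) = -4869*(-22610) = 110088090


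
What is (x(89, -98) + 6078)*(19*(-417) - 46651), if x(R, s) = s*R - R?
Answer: 149150742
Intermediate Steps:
x(R, s) = -R + R*s (x(R, s) = R*s - R = -R + R*s)
(x(89, -98) + 6078)*(19*(-417) - 46651) = (89*(-1 - 98) + 6078)*(19*(-417) - 46651) = (89*(-99) + 6078)*(-7923 - 46651) = (-8811 + 6078)*(-54574) = -2733*(-54574) = 149150742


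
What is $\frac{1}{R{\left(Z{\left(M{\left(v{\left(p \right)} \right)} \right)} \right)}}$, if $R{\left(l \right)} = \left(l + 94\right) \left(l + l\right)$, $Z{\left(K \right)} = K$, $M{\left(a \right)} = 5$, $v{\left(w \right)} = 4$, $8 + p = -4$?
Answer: $\frac{1}{990} \approx 0.0010101$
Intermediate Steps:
$p = -12$ ($p = -8 - 4 = -12$)
$R{\left(l \right)} = 2 l \left(94 + l\right)$ ($R{\left(l \right)} = \left(94 + l\right) 2 l = 2 l \left(94 + l\right)$)
$\frac{1}{R{\left(Z{\left(M{\left(v{\left(p \right)} \right)} \right)} \right)}} = \frac{1}{2 \cdot 5 \left(94 + 5\right)} = \frac{1}{2 \cdot 5 \cdot 99} = \frac{1}{990}$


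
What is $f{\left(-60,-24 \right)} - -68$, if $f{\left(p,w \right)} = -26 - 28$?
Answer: $14$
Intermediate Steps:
$f{\left(p,w \right)} = -54$
$f{\left(-60,-24 \right)} - -68 = -54 - -68 = -54 + 68 = 14$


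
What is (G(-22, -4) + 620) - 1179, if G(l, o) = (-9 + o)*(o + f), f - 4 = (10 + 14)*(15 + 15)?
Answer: -9919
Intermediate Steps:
f = 724 (f = 4 + (10 + 14)*(15 + 15) = 4 + 24*30 = 4 + 720 = 724)
G(l, o) = (-9 + o)*(724 + o) (G(l, o) = (-9 + o)*(o + 724) = (-9 + o)*(724 + o))
(G(-22, -4) + 620) - 1179 = ((-6516 + (-4)² + 715*(-4)) + 620) - 1179 = ((-6516 + 16 - 2860) + 620) - 1179 = (-9360 + 620) - 1179 = -8740 - 1179 = -9919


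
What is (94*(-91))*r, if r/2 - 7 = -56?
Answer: 838292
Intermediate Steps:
r = -98 (r = 14 + 2*(-56) = 14 - 112 = -98)
(94*(-91))*r = (94*(-91))*(-98) = -8554*(-98) = 838292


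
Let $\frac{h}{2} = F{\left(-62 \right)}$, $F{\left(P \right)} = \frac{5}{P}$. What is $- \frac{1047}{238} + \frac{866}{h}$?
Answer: $- \frac{6394583}{1190} \approx -5373.6$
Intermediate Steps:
$h = - \frac{5}{31}$ ($h = 2 \frac{5}{-62} = 2 \cdot 5 \left(- \frac{1}{62}\right) = 2 \left(- \frac{5}{62}\right) = - \frac{5}{31} \approx -0.16129$)
$- \frac{1047}{238} + \frac{866}{h} = - \frac{1047}{238} + \frac{866}{- \frac{5}{31}} = \left(-1047\right) \frac{1}{238} + 866 \left(- \frac{31}{5}\right) = - \frac{1047}{238} - \frac{26846}{5} = - \frac{6394583}{1190}$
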